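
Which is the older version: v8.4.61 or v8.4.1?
v8.4.1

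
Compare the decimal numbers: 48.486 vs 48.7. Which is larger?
48.7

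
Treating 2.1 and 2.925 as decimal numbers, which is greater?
2.925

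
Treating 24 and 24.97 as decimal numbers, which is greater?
24.97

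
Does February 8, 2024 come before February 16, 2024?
Yes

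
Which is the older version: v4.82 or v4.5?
v4.5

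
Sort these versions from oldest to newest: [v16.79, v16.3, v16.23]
[v16.3, v16.23, v16.79]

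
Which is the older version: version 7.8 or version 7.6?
version 7.6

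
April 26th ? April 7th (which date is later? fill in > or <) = >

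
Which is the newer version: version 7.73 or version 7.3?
version 7.73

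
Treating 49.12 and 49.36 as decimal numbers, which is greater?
49.36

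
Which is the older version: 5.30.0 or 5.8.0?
5.8.0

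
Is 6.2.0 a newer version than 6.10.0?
No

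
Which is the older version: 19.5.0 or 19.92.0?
19.5.0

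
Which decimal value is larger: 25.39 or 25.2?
25.39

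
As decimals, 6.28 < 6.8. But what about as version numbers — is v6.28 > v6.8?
True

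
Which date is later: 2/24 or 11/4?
11/4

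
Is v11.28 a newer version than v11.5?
Yes. Version numbers are compared segment by segment as integers, not as decimals: minor version 28 > 5, so v11.28 > v11.5 (even though the decimal 11.28 < 11.5).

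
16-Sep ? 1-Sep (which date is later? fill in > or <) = >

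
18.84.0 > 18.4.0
True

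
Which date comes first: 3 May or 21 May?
3 May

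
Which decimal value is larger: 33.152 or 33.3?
33.3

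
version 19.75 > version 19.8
True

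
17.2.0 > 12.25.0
True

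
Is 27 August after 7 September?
No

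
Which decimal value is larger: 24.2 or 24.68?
24.68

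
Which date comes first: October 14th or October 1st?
October 1st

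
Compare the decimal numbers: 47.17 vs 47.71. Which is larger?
47.71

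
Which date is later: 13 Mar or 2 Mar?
13 Mar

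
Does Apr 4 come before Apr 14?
Yes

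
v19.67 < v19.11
False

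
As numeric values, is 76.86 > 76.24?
True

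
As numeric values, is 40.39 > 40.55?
False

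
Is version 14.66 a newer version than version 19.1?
No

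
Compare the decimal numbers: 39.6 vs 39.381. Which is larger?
39.6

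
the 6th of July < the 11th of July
True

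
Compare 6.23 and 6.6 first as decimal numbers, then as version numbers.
As decimals: 6.23 < 6.6. As versions: v6.23 > v6.6 (minor version 23 > 6).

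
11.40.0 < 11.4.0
False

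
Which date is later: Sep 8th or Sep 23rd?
Sep 23rd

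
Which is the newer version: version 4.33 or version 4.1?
version 4.33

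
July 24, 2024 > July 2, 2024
True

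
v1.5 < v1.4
False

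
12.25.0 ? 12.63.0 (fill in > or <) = <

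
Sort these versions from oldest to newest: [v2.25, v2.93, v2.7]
[v2.7, v2.25, v2.93]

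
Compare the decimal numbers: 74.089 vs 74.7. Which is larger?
74.7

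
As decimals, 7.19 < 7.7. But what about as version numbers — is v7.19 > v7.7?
True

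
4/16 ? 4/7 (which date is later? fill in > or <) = >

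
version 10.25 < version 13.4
True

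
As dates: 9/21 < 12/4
True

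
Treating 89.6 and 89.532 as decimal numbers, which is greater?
89.6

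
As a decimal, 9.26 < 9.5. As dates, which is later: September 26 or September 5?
September 26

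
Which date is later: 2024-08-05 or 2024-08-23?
2024-08-23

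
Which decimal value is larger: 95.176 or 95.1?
95.176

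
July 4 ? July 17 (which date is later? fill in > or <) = <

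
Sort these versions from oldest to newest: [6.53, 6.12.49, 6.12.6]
[6.12.6, 6.12.49, 6.53]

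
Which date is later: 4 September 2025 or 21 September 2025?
21 September 2025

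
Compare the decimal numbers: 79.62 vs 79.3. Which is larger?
79.62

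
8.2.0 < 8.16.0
True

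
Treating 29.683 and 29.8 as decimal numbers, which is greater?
29.8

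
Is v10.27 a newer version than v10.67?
No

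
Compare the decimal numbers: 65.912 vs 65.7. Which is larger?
65.912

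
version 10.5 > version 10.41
False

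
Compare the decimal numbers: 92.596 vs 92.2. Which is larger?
92.596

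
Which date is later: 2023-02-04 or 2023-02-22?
2023-02-22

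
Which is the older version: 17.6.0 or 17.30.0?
17.6.0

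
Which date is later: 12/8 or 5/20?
12/8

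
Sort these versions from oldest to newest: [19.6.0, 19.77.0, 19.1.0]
[19.1.0, 19.6.0, 19.77.0]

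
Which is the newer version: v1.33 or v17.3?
v17.3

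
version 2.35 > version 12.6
False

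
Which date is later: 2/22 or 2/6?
2/22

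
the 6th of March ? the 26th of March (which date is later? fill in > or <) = <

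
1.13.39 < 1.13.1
False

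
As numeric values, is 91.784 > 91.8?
False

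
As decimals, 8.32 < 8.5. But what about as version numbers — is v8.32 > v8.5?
True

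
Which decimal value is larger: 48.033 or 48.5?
48.5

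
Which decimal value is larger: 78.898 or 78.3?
78.898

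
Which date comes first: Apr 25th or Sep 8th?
Apr 25th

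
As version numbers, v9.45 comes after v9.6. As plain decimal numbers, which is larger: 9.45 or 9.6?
9.6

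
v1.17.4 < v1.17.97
True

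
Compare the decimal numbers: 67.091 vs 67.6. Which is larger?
67.6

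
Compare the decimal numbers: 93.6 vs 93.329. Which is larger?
93.6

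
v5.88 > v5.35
True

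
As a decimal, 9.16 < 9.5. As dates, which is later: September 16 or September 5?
September 16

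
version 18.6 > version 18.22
False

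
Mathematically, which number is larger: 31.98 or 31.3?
31.98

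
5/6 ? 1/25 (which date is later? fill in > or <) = >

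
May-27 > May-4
True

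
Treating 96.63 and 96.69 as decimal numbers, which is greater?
96.69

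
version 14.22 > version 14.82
False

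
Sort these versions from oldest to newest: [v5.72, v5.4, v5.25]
[v5.4, v5.25, v5.72]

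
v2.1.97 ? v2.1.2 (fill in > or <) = >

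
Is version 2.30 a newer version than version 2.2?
Yes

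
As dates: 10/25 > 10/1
True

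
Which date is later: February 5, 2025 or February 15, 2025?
February 15, 2025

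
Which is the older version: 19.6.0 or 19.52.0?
19.6.0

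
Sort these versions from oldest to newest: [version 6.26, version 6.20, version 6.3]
[version 6.3, version 6.20, version 6.26]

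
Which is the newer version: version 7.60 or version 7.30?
version 7.60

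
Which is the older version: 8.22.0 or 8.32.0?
8.22.0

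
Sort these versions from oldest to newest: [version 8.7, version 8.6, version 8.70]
[version 8.6, version 8.7, version 8.70]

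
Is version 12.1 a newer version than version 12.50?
No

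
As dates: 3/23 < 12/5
True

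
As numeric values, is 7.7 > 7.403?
True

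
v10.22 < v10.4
False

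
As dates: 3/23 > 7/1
False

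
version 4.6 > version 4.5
True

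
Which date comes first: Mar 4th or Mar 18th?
Mar 4th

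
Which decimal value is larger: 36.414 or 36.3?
36.414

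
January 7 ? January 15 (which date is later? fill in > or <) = <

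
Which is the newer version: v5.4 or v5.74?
v5.74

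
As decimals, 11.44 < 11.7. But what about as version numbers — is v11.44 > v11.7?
True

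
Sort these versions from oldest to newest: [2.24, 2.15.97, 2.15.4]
[2.15.4, 2.15.97, 2.24]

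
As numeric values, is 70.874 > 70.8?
True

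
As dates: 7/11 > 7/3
True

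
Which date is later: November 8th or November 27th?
November 27th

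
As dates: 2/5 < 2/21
True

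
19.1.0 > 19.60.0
False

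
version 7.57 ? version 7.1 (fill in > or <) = >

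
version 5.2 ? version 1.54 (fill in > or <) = >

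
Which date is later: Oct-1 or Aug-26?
Oct-1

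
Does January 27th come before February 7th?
Yes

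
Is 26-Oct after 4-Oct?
Yes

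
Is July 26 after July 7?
Yes. Day 26 comes after day 7 in July — this is a date comparison, not a decimal one (the decimal 7.26 would be smaller than 7.7).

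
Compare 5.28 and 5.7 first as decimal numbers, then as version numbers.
As decimals: 5.28 < 5.7. As versions: v5.28 > v5.7 (minor version 28 > 7).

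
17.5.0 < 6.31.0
False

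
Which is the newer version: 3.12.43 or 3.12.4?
3.12.43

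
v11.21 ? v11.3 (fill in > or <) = >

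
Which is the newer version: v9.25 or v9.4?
v9.25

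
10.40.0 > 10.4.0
True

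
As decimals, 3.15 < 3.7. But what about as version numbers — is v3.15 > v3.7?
True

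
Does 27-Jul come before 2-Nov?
Yes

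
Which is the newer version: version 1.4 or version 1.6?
version 1.6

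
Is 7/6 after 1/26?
Yes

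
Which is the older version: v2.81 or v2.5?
v2.5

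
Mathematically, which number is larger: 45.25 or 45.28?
45.28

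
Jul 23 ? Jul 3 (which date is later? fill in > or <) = >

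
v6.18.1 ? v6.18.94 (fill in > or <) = <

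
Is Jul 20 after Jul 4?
Yes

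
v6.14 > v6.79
False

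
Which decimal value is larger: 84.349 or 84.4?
84.4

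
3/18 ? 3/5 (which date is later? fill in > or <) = >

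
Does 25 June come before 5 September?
Yes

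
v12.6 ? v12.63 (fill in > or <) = <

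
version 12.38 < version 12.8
False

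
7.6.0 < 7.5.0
False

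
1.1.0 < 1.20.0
True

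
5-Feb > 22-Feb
False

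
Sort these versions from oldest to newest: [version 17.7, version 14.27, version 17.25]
[version 14.27, version 17.7, version 17.25]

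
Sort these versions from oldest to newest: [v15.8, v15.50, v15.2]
[v15.2, v15.8, v15.50]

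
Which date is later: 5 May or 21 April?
5 May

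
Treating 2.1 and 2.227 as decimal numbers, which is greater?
2.227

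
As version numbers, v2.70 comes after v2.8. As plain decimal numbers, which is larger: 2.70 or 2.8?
2.8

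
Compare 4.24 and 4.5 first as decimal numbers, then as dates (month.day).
As decimals: 4.24 < 4.5. As dates: 4/24 is later than 4/5 (day 24 > day 5).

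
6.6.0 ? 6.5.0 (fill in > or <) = >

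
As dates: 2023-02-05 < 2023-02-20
True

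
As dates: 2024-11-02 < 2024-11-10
True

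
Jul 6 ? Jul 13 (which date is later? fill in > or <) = <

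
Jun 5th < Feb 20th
False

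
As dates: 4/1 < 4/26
True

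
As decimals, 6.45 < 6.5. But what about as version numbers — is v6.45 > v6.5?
True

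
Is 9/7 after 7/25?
Yes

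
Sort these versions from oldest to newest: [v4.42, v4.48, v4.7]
[v4.7, v4.42, v4.48]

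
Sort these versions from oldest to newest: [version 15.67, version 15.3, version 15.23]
[version 15.3, version 15.23, version 15.67]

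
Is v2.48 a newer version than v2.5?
Yes. Version numbers are compared segment by segment as integers, not as decimals: minor version 48 > 5, so v2.48 > v2.5 (even though the decimal 2.48 < 2.5).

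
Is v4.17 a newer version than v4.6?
Yes. Version numbers are compared segment by segment as integers, not as decimals: minor version 17 > 6, so v4.17 > v4.6 (even though the decimal 4.17 < 4.6).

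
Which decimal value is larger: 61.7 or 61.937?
61.937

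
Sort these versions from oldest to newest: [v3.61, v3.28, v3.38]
[v3.28, v3.38, v3.61]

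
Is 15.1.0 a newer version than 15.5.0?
No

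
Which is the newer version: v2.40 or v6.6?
v6.6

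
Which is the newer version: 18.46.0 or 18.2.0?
18.46.0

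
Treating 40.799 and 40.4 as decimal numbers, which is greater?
40.799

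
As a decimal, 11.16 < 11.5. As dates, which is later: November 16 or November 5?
November 16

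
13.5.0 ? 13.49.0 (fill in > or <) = <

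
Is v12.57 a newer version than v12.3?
Yes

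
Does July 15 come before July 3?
No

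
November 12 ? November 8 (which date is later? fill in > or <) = >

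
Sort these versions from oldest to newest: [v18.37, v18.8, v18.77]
[v18.8, v18.37, v18.77]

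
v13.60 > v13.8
True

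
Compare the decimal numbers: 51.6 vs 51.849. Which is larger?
51.849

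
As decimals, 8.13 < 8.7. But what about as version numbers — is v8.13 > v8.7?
True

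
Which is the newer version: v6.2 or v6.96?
v6.96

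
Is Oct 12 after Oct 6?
Yes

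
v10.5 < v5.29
False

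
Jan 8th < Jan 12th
True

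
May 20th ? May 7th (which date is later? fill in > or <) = >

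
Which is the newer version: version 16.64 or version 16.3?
version 16.64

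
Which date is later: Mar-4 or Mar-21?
Mar-21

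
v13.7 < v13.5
False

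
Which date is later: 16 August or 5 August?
16 August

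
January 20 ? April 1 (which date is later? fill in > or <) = <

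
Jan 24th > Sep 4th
False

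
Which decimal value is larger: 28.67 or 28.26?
28.67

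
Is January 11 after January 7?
Yes. Day 11 comes after day 7 in January — this is a date comparison, not a decimal one (the decimal 1.11 would be smaller than 1.7).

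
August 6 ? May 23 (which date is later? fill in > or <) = >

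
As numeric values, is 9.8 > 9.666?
True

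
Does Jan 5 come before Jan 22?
Yes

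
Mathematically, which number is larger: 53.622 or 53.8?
53.8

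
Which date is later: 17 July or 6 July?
17 July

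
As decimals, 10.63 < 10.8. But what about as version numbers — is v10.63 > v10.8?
True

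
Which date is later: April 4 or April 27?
April 27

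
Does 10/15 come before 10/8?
No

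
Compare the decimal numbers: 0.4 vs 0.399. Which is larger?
0.4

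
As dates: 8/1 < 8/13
True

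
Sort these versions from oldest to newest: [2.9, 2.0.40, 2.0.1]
[2.0.1, 2.0.40, 2.9]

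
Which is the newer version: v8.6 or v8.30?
v8.30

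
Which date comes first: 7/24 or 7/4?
7/4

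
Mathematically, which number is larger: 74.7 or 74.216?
74.7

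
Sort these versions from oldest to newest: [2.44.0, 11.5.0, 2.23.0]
[2.23.0, 2.44.0, 11.5.0]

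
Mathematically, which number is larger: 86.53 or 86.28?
86.53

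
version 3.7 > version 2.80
True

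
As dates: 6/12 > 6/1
True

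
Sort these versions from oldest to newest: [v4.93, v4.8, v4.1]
[v4.1, v4.8, v4.93]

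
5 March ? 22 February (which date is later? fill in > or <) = >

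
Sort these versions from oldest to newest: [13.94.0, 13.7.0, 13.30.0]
[13.7.0, 13.30.0, 13.94.0]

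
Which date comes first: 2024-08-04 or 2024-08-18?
2024-08-04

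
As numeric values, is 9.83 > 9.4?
True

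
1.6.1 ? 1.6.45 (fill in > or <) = <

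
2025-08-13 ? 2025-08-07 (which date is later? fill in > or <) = >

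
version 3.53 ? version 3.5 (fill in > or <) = >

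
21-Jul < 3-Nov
True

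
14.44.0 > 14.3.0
True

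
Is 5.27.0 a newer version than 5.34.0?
No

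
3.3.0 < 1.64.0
False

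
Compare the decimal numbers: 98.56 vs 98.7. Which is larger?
98.7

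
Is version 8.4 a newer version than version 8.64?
No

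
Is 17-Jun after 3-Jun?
Yes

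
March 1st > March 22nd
False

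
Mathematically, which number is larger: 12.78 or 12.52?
12.78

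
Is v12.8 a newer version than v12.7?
Yes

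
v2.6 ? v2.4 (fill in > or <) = >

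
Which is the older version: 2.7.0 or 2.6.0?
2.6.0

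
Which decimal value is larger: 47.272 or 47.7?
47.7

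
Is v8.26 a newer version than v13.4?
No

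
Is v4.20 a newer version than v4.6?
Yes. Version numbers are compared segment by segment as integers, not as decimals: minor version 20 > 6, so v4.20 > v4.6 (even though the decimal 4.20 < 4.6).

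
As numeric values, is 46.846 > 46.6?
True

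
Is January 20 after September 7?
No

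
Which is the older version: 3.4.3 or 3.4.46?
3.4.3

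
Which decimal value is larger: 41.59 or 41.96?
41.96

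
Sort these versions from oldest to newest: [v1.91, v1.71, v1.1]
[v1.1, v1.71, v1.91]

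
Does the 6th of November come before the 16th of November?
Yes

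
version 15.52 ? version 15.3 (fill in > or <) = >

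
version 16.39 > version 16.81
False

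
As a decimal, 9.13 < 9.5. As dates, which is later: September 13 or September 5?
September 13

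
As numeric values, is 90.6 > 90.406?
True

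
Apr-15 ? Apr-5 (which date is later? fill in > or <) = >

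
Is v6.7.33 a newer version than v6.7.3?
Yes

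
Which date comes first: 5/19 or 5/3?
5/3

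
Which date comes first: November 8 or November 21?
November 8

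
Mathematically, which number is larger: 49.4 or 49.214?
49.4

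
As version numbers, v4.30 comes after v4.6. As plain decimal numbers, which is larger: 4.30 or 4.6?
4.6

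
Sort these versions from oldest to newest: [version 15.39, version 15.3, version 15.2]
[version 15.2, version 15.3, version 15.39]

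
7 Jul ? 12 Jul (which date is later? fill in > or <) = <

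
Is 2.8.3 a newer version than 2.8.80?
No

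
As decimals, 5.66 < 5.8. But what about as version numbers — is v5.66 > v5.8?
True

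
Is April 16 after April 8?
Yes. Day 16 comes after day 8 in April — this is a date comparison, not a decimal one (the decimal 4.16 would be smaller than 4.8).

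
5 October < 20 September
False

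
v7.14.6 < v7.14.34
True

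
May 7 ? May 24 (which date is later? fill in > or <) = <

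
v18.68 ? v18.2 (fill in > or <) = >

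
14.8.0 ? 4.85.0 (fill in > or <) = >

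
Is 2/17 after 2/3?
Yes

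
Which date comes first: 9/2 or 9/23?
9/2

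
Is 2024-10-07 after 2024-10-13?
No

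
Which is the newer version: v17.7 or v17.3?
v17.7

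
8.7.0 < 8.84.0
True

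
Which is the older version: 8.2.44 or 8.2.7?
8.2.7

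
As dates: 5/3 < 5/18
True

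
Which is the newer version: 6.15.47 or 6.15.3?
6.15.47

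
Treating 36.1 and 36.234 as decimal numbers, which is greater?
36.234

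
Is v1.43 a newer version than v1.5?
Yes. Version numbers are compared segment by segment as integers, not as decimals: minor version 43 > 5, so v1.43 > v1.5 (even though the decimal 1.43 < 1.5).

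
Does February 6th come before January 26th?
No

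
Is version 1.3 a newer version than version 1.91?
No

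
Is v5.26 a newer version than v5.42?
No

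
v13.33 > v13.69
False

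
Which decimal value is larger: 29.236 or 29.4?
29.4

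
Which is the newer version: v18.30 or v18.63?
v18.63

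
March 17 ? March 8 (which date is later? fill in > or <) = >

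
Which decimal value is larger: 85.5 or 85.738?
85.738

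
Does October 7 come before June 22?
No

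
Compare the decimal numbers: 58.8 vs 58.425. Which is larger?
58.8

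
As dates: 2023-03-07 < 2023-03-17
True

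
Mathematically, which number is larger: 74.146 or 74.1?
74.146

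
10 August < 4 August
False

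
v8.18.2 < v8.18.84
True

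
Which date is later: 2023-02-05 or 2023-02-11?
2023-02-11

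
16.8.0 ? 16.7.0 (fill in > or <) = >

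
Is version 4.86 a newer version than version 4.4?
Yes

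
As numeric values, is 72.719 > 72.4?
True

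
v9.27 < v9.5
False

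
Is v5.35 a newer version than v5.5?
Yes. Version numbers are compared segment by segment as integers, not as decimals: minor version 35 > 5, so v5.35 > v5.5 (even though the decimal 5.35 < 5.5).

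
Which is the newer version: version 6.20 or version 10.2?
version 10.2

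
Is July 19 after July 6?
Yes. Day 19 comes after day 6 in July — this is a date comparison, not a decimal one (the decimal 7.19 would be smaller than 7.6).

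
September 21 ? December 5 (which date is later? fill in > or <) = <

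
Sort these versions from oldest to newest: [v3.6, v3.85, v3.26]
[v3.6, v3.26, v3.85]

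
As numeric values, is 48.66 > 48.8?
False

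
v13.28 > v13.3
True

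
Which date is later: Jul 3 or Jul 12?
Jul 12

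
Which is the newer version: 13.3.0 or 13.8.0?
13.8.0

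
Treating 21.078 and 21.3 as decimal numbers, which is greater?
21.3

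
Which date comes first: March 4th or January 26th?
January 26th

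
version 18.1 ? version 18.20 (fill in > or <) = <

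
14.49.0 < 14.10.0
False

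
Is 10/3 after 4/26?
Yes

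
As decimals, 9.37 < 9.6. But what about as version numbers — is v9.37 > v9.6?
True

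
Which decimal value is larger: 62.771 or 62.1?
62.771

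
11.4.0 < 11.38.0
True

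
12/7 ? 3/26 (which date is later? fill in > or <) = >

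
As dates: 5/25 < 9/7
True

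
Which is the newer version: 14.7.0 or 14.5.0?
14.7.0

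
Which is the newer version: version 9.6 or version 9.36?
version 9.36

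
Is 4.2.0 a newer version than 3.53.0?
Yes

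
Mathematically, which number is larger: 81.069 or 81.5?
81.5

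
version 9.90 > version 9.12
True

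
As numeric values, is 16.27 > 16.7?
False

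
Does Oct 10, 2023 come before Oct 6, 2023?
No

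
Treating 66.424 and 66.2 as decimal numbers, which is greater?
66.424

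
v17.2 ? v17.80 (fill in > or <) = <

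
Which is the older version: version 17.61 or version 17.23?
version 17.23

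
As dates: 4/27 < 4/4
False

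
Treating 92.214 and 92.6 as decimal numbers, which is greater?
92.6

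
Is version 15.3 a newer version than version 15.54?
No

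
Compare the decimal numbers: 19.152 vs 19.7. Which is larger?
19.7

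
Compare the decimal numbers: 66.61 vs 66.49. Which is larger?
66.61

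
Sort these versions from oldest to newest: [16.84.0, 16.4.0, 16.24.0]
[16.4.0, 16.24.0, 16.84.0]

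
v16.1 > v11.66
True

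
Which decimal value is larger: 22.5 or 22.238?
22.5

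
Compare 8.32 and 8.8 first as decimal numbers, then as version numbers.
As decimals: 8.32 < 8.8. As versions: v8.32 > v8.8 (minor version 32 > 8).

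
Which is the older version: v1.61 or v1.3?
v1.3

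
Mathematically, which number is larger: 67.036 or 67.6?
67.6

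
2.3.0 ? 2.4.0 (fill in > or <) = <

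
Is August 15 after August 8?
Yes. Day 15 comes after day 8 in August — this is a date comparison, not a decimal one (the decimal 8.15 would be smaller than 8.8).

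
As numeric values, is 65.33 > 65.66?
False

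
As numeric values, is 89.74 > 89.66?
True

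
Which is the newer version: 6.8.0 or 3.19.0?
6.8.0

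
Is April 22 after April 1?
Yes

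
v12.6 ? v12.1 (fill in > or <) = >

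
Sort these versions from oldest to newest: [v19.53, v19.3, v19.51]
[v19.3, v19.51, v19.53]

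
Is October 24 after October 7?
Yes. Day 24 comes after day 7 in October — this is a date comparison, not a decimal one (the decimal 10.24 would be smaller than 10.7).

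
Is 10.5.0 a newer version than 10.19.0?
No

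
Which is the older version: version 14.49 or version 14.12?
version 14.12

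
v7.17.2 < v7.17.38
True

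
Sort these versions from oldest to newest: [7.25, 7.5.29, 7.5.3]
[7.5.3, 7.5.29, 7.25]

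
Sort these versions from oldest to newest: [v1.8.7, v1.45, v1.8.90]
[v1.8.7, v1.8.90, v1.45]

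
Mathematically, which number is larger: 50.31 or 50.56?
50.56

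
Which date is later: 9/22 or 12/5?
12/5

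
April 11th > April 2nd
True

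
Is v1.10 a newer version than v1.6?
Yes. Version numbers are compared segment by segment as integers, not as decimals: minor version 10 > 6, so v1.10 > v1.6 (even though the decimal 1.10 < 1.6).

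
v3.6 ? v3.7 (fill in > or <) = <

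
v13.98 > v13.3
True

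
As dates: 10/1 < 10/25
True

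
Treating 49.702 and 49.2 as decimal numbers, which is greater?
49.702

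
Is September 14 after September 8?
Yes. Day 14 comes after day 8 in September — this is a date comparison, not a decimal one (the decimal 9.14 would be smaller than 9.8).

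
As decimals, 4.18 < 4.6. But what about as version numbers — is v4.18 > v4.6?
True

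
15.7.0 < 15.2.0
False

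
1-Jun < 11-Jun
True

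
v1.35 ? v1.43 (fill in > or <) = <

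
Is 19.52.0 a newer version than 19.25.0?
Yes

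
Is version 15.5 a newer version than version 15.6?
No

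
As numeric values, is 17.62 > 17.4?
True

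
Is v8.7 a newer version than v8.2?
Yes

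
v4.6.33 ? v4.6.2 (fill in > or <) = >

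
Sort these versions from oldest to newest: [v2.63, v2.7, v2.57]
[v2.7, v2.57, v2.63]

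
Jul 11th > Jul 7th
True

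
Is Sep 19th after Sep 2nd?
Yes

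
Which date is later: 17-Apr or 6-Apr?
17-Apr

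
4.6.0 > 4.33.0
False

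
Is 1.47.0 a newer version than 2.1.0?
No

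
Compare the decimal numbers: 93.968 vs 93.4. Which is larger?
93.968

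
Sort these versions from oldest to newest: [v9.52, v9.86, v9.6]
[v9.6, v9.52, v9.86]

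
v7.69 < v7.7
False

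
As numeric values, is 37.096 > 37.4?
False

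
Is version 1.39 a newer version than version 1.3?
Yes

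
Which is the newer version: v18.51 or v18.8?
v18.51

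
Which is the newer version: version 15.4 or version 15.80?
version 15.80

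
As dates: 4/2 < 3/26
False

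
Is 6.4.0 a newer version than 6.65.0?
No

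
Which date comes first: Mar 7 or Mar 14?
Mar 7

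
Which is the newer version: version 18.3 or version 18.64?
version 18.64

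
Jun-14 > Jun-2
True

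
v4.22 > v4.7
True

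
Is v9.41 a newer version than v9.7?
Yes. Version numbers are compared segment by segment as integers, not as decimals: minor version 41 > 7, so v9.41 > v9.7 (even though the decimal 9.41 < 9.7).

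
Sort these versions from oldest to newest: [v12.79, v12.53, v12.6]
[v12.6, v12.53, v12.79]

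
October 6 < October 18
True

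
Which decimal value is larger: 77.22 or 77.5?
77.5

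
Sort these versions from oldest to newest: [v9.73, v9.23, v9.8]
[v9.8, v9.23, v9.73]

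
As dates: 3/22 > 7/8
False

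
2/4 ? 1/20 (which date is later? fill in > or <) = >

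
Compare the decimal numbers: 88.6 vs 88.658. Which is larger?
88.658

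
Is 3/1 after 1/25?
Yes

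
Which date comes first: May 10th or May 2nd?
May 2nd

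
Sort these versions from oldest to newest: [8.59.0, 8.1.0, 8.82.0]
[8.1.0, 8.59.0, 8.82.0]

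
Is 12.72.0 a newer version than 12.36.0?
Yes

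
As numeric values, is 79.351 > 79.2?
True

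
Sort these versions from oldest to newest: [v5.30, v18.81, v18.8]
[v5.30, v18.8, v18.81]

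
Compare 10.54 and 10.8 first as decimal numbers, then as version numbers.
As decimals: 10.54 < 10.8. As versions: v10.54 > v10.8 (minor version 54 > 8).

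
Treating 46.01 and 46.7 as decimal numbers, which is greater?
46.7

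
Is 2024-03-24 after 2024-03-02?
Yes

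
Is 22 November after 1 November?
Yes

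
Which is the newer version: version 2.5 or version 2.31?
version 2.31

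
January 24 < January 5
False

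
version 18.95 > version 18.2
True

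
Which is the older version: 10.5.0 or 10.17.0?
10.5.0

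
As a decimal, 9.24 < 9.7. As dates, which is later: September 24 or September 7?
September 24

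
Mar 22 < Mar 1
False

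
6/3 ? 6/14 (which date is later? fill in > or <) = <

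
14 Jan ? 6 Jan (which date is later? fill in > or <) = >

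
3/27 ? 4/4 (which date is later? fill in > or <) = <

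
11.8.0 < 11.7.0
False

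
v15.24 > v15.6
True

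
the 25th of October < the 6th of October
False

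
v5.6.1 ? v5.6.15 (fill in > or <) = <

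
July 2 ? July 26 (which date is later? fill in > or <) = <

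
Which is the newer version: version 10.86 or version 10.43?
version 10.86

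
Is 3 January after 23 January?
No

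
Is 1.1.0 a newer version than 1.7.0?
No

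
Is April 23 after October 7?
No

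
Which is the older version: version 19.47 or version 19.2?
version 19.2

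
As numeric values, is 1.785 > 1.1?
True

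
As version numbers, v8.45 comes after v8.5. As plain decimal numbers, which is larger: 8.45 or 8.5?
8.5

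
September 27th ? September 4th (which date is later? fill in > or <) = >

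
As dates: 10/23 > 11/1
False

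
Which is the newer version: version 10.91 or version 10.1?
version 10.91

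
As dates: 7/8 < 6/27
False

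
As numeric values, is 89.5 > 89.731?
False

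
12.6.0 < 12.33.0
True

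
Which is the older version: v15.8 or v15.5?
v15.5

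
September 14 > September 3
True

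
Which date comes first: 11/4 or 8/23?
8/23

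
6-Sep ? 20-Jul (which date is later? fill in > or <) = >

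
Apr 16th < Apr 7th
False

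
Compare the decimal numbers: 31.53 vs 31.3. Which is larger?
31.53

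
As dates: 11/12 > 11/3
True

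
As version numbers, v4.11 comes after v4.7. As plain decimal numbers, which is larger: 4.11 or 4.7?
4.7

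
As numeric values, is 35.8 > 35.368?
True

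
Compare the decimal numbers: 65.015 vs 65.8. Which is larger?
65.8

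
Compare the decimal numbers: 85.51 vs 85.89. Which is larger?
85.89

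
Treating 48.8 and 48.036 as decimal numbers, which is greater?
48.8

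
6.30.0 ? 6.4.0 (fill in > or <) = >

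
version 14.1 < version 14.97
True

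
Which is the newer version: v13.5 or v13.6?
v13.6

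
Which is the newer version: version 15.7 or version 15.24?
version 15.24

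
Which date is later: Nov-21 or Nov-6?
Nov-21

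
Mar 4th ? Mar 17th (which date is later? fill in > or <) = <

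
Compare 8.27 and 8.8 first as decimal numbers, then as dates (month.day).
As decimals: 8.27 < 8.8. As dates: 8/27 is later than 8/8 (day 27 > day 8).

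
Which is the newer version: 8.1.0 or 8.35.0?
8.35.0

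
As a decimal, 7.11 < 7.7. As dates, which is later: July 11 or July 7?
July 11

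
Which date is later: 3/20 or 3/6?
3/20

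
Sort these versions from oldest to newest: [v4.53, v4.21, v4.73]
[v4.21, v4.53, v4.73]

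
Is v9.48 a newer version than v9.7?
Yes. Version numbers are compared segment by segment as integers, not as decimals: minor version 48 > 7, so v9.48 > v9.7 (even though the decimal 9.48 < 9.7).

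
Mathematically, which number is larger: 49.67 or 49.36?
49.67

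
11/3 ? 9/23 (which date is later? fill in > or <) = >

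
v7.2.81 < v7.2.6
False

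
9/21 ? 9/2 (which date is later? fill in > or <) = >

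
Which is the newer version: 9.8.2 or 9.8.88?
9.8.88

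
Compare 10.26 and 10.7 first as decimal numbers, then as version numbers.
As decimals: 10.26 < 10.7. As versions: v10.26 > v10.7 (minor version 26 > 7).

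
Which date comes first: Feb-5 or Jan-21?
Jan-21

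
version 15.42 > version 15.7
True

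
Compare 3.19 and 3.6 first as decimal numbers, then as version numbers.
As decimals: 3.19 < 3.6. As versions: v3.19 > v3.6 (minor version 19 > 6).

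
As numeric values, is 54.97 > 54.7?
True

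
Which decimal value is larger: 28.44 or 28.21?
28.44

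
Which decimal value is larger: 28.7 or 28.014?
28.7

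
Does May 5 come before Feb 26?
No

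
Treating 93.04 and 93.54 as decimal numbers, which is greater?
93.54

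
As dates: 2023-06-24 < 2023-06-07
False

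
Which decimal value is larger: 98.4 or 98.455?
98.455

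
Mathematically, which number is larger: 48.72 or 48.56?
48.72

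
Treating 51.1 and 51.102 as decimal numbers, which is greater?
51.102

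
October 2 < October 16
True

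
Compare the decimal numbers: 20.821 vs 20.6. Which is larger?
20.821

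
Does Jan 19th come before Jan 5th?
No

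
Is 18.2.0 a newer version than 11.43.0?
Yes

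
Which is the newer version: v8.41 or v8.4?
v8.41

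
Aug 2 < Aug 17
True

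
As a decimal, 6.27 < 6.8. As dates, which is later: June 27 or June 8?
June 27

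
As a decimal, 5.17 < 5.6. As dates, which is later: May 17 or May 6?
May 17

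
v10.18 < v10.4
False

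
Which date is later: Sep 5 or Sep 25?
Sep 25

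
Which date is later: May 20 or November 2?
November 2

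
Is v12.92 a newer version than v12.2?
Yes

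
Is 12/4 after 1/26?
Yes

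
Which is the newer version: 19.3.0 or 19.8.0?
19.8.0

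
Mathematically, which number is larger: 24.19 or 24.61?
24.61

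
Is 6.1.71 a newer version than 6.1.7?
Yes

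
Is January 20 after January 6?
Yes. Day 20 comes after day 6 in January — this is a date comparison, not a decimal one (the decimal 1.20 would be smaller than 1.6).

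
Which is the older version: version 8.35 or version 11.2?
version 8.35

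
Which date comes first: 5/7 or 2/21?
2/21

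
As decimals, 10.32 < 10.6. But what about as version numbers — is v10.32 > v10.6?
True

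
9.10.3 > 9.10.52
False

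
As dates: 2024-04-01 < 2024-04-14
True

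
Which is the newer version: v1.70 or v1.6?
v1.70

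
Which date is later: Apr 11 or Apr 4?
Apr 11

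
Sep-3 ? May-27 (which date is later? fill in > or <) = >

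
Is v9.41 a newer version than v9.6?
Yes. Version numbers are compared segment by segment as integers, not as decimals: minor version 41 > 6, so v9.41 > v9.6 (even though the decimal 9.41 < 9.6).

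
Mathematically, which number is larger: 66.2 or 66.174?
66.2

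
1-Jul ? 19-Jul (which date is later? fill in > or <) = <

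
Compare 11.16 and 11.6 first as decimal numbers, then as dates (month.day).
As decimals: 11.16 < 11.6. As dates: 11/16 is later than 11/6 (day 16 > day 6).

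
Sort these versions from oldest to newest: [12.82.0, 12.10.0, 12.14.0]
[12.10.0, 12.14.0, 12.82.0]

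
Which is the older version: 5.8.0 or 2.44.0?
2.44.0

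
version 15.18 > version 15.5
True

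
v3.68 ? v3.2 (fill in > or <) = >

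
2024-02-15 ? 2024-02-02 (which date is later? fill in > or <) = >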